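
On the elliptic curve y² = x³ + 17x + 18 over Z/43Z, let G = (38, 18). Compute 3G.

(38, 25)

Repeated addition: build up to 3G.
2G: tangent at (38, 18): λ = (3·38² + 17)/(2·18) ≡ 6/36. 36⁻¹ ≡ 6 (mod 43), so λ ≡ 6·6 ≡ 36.
  x = λ² - 38 - 38 = 1296 - 76 ≡ 16; y = λ·(38 - 16) - 18 ≡ 0. → (16, 0)
3G: (16, 0) + (38, 18). λ = (18 - 0)/(38 - 16) ≡ 18/22 mod 43. 22⁻¹ ≡ 2 (mod 43) since 22·2 = 44 ≡ 1, so λ ≡ 36.
  x = λ² - 16 - 38 = 1296 - 54 ≡ 38; y = λ·(16 - 38) - 0 ≡ 25. → (38, 25)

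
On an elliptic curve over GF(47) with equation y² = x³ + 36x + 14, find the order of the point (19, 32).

12

2P: tangent at (19, 32): λ = (3·19² + 36)/(2·32) ≡ 38/17. 17⁻¹ ≡ 36 (mod 47) since 17·36 = 612 ≡ 1, so λ ≡ 38·36 ≡ 5.
  x = λ² - 19 - 19 = 25 - 38 ≡ 34; y = λ·(19 - 34) - 32 ≡ 34. → (34, 34)
3P: (34, 34) + (19, 32). λ = (32 - 34)/(19 - 34) ≡ 45/32 mod 47. 32⁻¹ ≡ 25 (mod 47) since 32·25 = 800 ≡ 1, so λ ≡ 44.
  x = λ² - 34 - 19 = 1936 - 53 ≡ 3; y = λ·(34 - 3) - 34 ≡ 14. → (3, 14)
4P: (3, 14) + (19, 32). λ = (32 - 14)/(19 - 3) ≡ 18/16 mod 47. 16⁻¹ ≡ 3 (mod 47), so λ ≡ 7.
  x = λ² - 3 - 19 = 49 - 22 ≡ 27; y = λ·(3 - 27) - 14 ≡ 6. → (27, 6)
5P: (27, 6) + (19, 32). λ = (32 - 6)/(19 - 27) ≡ 26/39 mod 47. 39⁻¹ ≡ 41 (mod 47) since 39·41 = 1599 ≡ 1, so λ ≡ 32.
  x = λ² - 27 - 19 = 1024 - 46 ≡ 38; y = λ·(27 - 38) - 6 ≡ 18. → (38, 18)
6P: (38, 18) + (19, 32). λ = (32 - 18)/(19 - 38) ≡ 14/28 mod 47. 28⁻¹ ≡ 42 (mod 47), so λ ≡ 24.
  x = λ² - 38 - 19 = 576 - 57 ≡ 2; y = λ·(38 - 2) - 18 ≡ 0. → (2, 0)
7P: (2, 0) + (19, 32). λ = (32 - 0)/(19 - 2) ≡ 32/17 mod 47. 17⁻¹ ≡ 36 (mod 47), so λ ≡ 24.
  x = λ² - 2 - 19 = 576 - 21 ≡ 38; y = λ·(2 - 38) - 0 ≡ 29. → (38, 29)
8P: (38, 29) + (19, 32). λ = (32 - 29)/(19 - 38) ≡ 3/28 mod 47. 28⁻¹ ≡ 42 (mod 47), so λ ≡ 32.
  x = λ² - 38 - 19 = 1024 - 57 ≡ 27; y = λ·(38 - 27) - 29 ≡ 41. → (27, 41)
9P: (27, 41) + (19, 32). λ = (32 - 41)/(19 - 27) ≡ 38/39 mod 47. 39⁻¹ ≡ 41 (mod 47), so λ ≡ 7.
  x = λ² - 27 - 19 = 49 - 46 ≡ 3; y = λ·(27 - 3) - 41 ≡ 33. → (3, 33)
10P: (3, 33) + (19, 32). λ = (32 - 33)/(19 - 3) ≡ 46/16 mod 47. 16⁻¹ ≡ 3 (mod 47), so λ ≡ 44.
  x = λ² - 3 - 19 = 1936 - 22 ≡ 34; y = λ·(3 - 34) - 33 ≡ 13. → (34, 13)
11P: (34, 13) + (19, 32). λ = (32 - 13)/(19 - 34) ≡ 19/32 mod 47. 32⁻¹ ≡ 25 (mod 47) since 32·25 = 800 ≡ 1, so λ ≡ 5.
  x = λ² - 34 - 19 = 25 - 53 ≡ 19; y = λ·(34 - 19) - 13 ≡ 15. → (19, 15)
12P: (19, 15) + (19, 32): same x and y₁ ≡ -y₂, so the sum is ∞.
12P = ∞, so the order is 12.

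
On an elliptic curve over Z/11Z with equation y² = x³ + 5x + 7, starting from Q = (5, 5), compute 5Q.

(8, 8)

Repeated addition: build up to 5Q.
2Q: tangent at (5, 5): λ = (3·5² + 5)/(2·5) ≡ 3/10. 10⁻¹ ≡ 10 (mod 11), so λ ≡ 3·10 ≡ 8.
  x = λ² - 5 - 5 = 64 - 10 ≡ 10; y = λ·(5 - 10) - 5 ≡ 10. → (10, 10)
3Q: (10, 10) + (5, 5). λ = (5 - 10)/(5 - 10) ≡ 6/6 mod 11. 6⁻¹ ≡ 2 (mod 11), so λ ≡ 1.
  x = λ² - 10 - 5 = 1 - 15 ≡ 8; y = λ·(10 - 8) - 10 ≡ 3. → (8, 3)
4Q: (8, 3) + (5, 5). λ = (5 - 3)/(5 - 8) ≡ 2/8 mod 11. 8⁻¹ ≡ 7 (mod 11) since 8·7 = 56 ≡ 1, so λ ≡ 3.
  x = λ² - 8 - 5 = 9 - 13 ≡ 7; y = λ·(8 - 7) - 3 ≡ 0. → (7, 0)
5Q: (7, 0) + (5, 5). λ = (5 - 0)/(5 - 7) ≡ 5/9 mod 11. 9⁻¹ ≡ 5 (mod 11), so λ ≡ 3.
  x = λ² - 7 - 5 = 9 - 12 ≡ 8; y = λ·(7 - 8) - 0 ≡ 8. → (8, 8)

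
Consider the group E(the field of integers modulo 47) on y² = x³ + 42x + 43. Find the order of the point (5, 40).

2P: tangent at (5, 40): λ = (3·5² + 42)/(2·40) ≡ 23/33. 33⁻¹ ≡ 10 (mod 47), so λ ≡ 23·10 ≡ 42.
  x = λ² - 5 - 5 = 1764 - 10 ≡ 15; y = λ·(5 - 15) - 40 ≡ 10. → (15, 10)
3P: (15, 10) + (5, 40). λ = (40 - 10)/(5 - 15) ≡ 30/37 mod 47. 37⁻¹ ≡ 14 (mod 47) since 37·14 = 518 ≡ 1, so λ ≡ 44.
  x = λ² - 15 - 5 = 1936 - 20 ≡ 36; y = λ·(15 - 36) - 10 ≡ 6. → (36, 6)
4P: (36, 6) + (5, 40). λ = (40 - 6)/(5 - 36) ≡ 34/16 mod 47. 16⁻¹ ≡ 3 (mod 47), so λ ≡ 8.
  x = λ² - 36 - 5 = 64 - 41 ≡ 23; y = λ·(36 - 23) - 6 ≡ 4. → (23, 4)
5P: (23, 4) + (5, 40). λ = (40 - 4)/(5 - 23) ≡ 36/29 mod 47. 29⁻¹ ≡ 13 (mod 47), so λ ≡ 45.
  x = λ² - 23 - 5 = 2025 - 28 ≡ 23; y = λ·(23 - 23) - 4 ≡ 43. → (23, 43)
6P: (23, 43) + (5, 40). λ = (40 - 43)/(5 - 23) ≡ 44/29 mod 47. 29⁻¹ ≡ 13 (mod 47), so λ ≡ 8.
  x = λ² - 23 - 5 = 64 - 28 ≡ 36; y = λ·(23 - 36) - 43 ≡ 41. → (36, 41)
7P: (36, 41) + (5, 40). λ = (40 - 41)/(5 - 36) ≡ 46/16 mod 47. 16⁻¹ ≡ 3 (mod 47) since 16·3 = 48 ≡ 1, so λ ≡ 44.
  x = λ² - 36 - 5 = 1936 - 41 ≡ 15; y = λ·(36 - 15) - 41 ≡ 37. → (15, 37)
8P: (15, 37) + (5, 40). λ = (40 - 37)/(5 - 15) ≡ 3/37 mod 47. 37⁻¹ ≡ 14 (mod 47), so λ ≡ 42.
  x = λ² - 15 - 5 = 1764 - 20 ≡ 5; y = λ·(15 - 5) - 37 ≡ 7. → (5, 7)
9P: (5, 7) + (5, 40): same x and y₁ ≡ -y₂, so the sum is 𝒪.
9P = 𝒪, so the order is 9.

9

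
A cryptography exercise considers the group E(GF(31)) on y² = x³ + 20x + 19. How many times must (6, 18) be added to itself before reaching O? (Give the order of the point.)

3

2P: tangent at (6, 18): λ = (3·6² + 20)/(2·18) ≡ 4/5. 5⁻¹ ≡ 25 (mod 31) since 5·25 = 125 ≡ 1, so λ ≡ 4·25 ≡ 7.
  x = λ² - 6 - 6 = 49 - 12 ≡ 6; y = λ·(6 - 6) - 18 ≡ 13. → (6, 13)
3P: (6, 13) + (6, 18): same x and y₁ ≡ -y₂, so the sum is O.
3P = O, so the order is 3.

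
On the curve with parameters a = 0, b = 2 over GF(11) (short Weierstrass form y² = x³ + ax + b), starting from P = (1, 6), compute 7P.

(10, 1)

Repeated addition: build up to 7P.
2P: tangent at (1, 6): λ = (3·1² + 0)/(2·6) ≡ 3/1. 1⁻¹ ≡ 1 (mod 11), so λ ≡ 3·1 ≡ 3.
  x = λ² - 1 - 1 = 9 - 2 ≡ 7; y = λ·(1 - 7) - 6 ≡ 9. → (7, 9)
3P: (7, 9) + (1, 6). λ = (6 - 9)/(1 - 7) ≡ 8/5 mod 11. 5⁻¹ ≡ 9 (mod 11), so λ ≡ 6.
  x = λ² - 7 - 1 = 36 - 8 ≡ 6; y = λ·(7 - 6) - 9 ≡ 8. → (6, 8)
4P: (6, 8) + (1, 6). λ = (6 - 8)/(1 - 6) ≡ 9/6 mod 11. 6⁻¹ ≡ 2 (mod 11), so λ ≡ 7.
  x = λ² - 6 - 1 = 49 - 7 ≡ 9; y = λ·(6 - 9) - 8 ≡ 4. → (9, 4)
5P: (9, 4) + (1, 6). λ = (6 - 4)/(1 - 9) ≡ 2/3 mod 11. 3⁻¹ ≡ 4 (mod 11) since 3·4 = 12 ≡ 1, so λ ≡ 8.
  x = λ² - 9 - 1 = 64 - 10 ≡ 10; y = λ·(9 - 10) - 4 ≡ 10. → (10, 10)
6P: (10, 10) + (1, 6). λ = (6 - 10)/(1 - 10) ≡ 7/2 mod 11. 2⁻¹ ≡ 6 (mod 11), so λ ≡ 9.
  x = λ² - 10 - 1 = 81 - 11 ≡ 4; y = λ·(10 - 4) - 10 ≡ 0. → (4, 0)
7P: (4, 0) + (1, 6). λ = (6 - 0)/(1 - 4) ≡ 6/8 mod 11. 8⁻¹ ≡ 7 (mod 11), so λ ≡ 9.
  x = λ² - 4 - 1 = 81 - 5 ≡ 10; y = λ·(4 - 10) - 0 ≡ 1. → (10, 1)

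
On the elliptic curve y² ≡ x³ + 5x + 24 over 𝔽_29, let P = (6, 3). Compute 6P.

Repeated addition: build up to 6P.
2P: tangent at (6, 3): λ = (3·6² + 5)/(2·3) ≡ 26/6. 6⁻¹ ≡ 5 (mod 29) since 6·5 = 30 ≡ 1, so λ ≡ 26·5 ≡ 14.
  x = λ² - 6 - 6 = 196 - 12 ≡ 10; y = λ·(6 - 10) - 3 ≡ 28. → (10, 28)
3P: (10, 28) + (6, 3). λ = (3 - 28)/(6 - 10) ≡ 4/25 mod 29. 25⁻¹ ≡ 7 (mod 29) since 25·7 = 175 ≡ 1, so λ ≡ 28.
  x = λ² - 10 - 6 = 784 - 16 ≡ 14; y = λ·(10 - 14) - 28 ≡ 5. → (14, 5)
4P: (14, 5) + (6, 3). λ = (3 - 5)/(6 - 14) ≡ 27/21 mod 29. 21⁻¹ ≡ 18 (mod 29) since 21·18 = 378 ≡ 1, so λ ≡ 22.
  x = λ² - 14 - 6 = 484 - 20 ≡ 0; y = λ·(14 - 0) - 5 ≡ 13. → (0, 13)
5P: (0, 13) + (6, 3). λ = (3 - 13)/(6 - 0) ≡ 19/6 mod 29. 6⁻¹ ≡ 5 (mod 29), so λ ≡ 8.
  x = λ² - 0 - 6 = 64 - 6 ≡ 0; y = λ·(0 - 0) - 13 ≡ 16. → (0, 16)
6P: (0, 16) + (6, 3). λ = (3 - 16)/(6 - 0) ≡ 16/6 mod 29. 6⁻¹ ≡ 5 (mod 29), so λ ≡ 22.
  x = λ² - 0 - 6 = 484 - 6 ≡ 14; y = λ·(0 - 14) - 16 ≡ 24. → (14, 24)

(14, 24)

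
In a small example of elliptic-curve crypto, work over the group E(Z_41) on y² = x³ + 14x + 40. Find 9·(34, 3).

Write G = (34, 3).
Repeated addition: build up to 9G.
2G: tangent at (34, 3): λ = (3·34² + 14)/(2·3) ≡ 38/6. 6⁻¹ ≡ 7 (mod 41) since 6·7 = 42 ≡ 1, so λ ≡ 38·7 ≡ 20.
  x = λ² - 34 - 34 = 400 - 68 ≡ 4; y = λ·(34 - 4) - 3 ≡ 23. → (4, 23)
3G: (4, 23) + (34, 3). λ = (3 - 23)/(34 - 4) ≡ 21/30 mod 41. 30⁻¹ ≡ 26 (mod 41) since 30·26 = 780 ≡ 1, so λ ≡ 13.
  x = λ² - 4 - 34 = 169 - 38 ≡ 8; y = λ·(4 - 8) - 23 ≡ 7. → (8, 7)
4G: (8, 7) + (34, 3). λ = (3 - 7)/(34 - 8) ≡ 37/26 mod 41. 26⁻¹ ≡ 30 (mod 41) since 26·30 = 780 ≡ 1, so λ ≡ 3.
  x = λ² - 8 - 34 = 9 - 42 ≡ 8; y = λ·(8 - 8) - 7 ≡ 34. → (8, 34)
5G: (8, 34) + (34, 3). λ = (3 - 34)/(34 - 8) ≡ 10/26 mod 41. 26⁻¹ ≡ 30 (mod 41) since 26·30 = 780 ≡ 1, so λ ≡ 13.
  x = λ² - 8 - 34 = 169 - 42 ≡ 4; y = λ·(8 - 4) - 34 ≡ 18. → (4, 18)
6G: (4, 18) + (34, 3). λ = (3 - 18)/(34 - 4) ≡ 26/30 mod 41. 30⁻¹ ≡ 26 (mod 41) since 30·26 = 780 ≡ 1, so λ ≡ 20.
  x = λ² - 4 - 34 = 400 - 38 ≡ 34; y = λ·(4 - 34) - 18 ≡ 38. → (34, 38)
7G: (34, 38) + (34, 3): same x and y₁ ≡ -y₂, so the sum is 𝒪.
8G: 𝒪 + (34, 3) = (34, 3) (identity).
9G: tangent at (34, 3): λ = (3·34² + 14)/(2·3) ≡ 38/6. 6⁻¹ ≡ 7 (mod 41) since 6·7 = 42 ≡ 1, so λ ≡ 38·7 ≡ 20.
  x = λ² - 34 - 34 = 400 - 68 ≡ 4; y = λ·(34 - 4) - 3 ≡ 23. → (4, 23)

(4, 23)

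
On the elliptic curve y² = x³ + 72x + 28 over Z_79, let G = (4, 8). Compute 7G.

(12, 48)

Repeated addition: build up to 7G.
2G: tangent at (4, 8): λ = (3·4² + 72)/(2·8) ≡ 41/16. 16⁻¹ ≡ 5 (mod 79), so λ ≡ 41·5 ≡ 47.
  x = λ² - 4 - 4 = 2209 - 8 ≡ 68; y = λ·(4 - 68) - 8 ≡ 65. → (68, 65)
3G: (68, 65) + (4, 8). λ = (8 - 65)/(4 - 68) ≡ 22/15 mod 79. 15⁻¹ ≡ 58 (mod 79), so λ ≡ 12.
  x = λ² - 68 - 4 = 144 - 72 ≡ 72; y = λ·(68 - 72) - 65 ≡ 45. → (72, 45)
4G: (72, 45) + (4, 8). λ = (8 - 45)/(4 - 72) ≡ 42/11 mod 79. 11⁻¹ ≡ 36 (mod 79) since 11·36 = 396 ≡ 1, so λ ≡ 11.
  x = λ² - 72 - 4 = 121 - 76 ≡ 45; y = λ·(72 - 45) - 45 ≡ 15. → (45, 15)
5G: (45, 15) + (4, 8). λ = (8 - 15)/(4 - 45) ≡ 72/38 mod 79. 38⁻¹ ≡ 52 (mod 79) since 38·52 = 1976 ≡ 1, so λ ≡ 31.
  x = λ² - 45 - 4 = 961 - 49 ≡ 43; y = λ·(45 - 43) - 15 ≡ 47. → (43, 47)
6G: (43, 47) + (4, 8). λ = (8 - 47)/(4 - 43) ≡ 40/40 mod 79. 40⁻¹ ≡ 2 (mod 79), so λ ≡ 1.
  x = λ² - 43 - 4 = 1 - 47 ≡ 33; y = λ·(43 - 33) - 47 ≡ 42. → (33, 42)
7G: (33, 42) + (4, 8). λ = (8 - 42)/(4 - 33) ≡ 45/50 mod 79. 50⁻¹ ≡ 49 (mod 79) since 50·49 = 2450 ≡ 1, so λ ≡ 72.
  x = λ² - 33 - 4 = 5184 - 37 ≡ 12; y = λ·(33 - 12) - 42 ≡ 48. → (12, 48)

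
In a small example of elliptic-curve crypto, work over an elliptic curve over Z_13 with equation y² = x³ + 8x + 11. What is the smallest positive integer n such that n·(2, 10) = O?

2P: tangent at (2, 10): λ = (3·2² + 8)/(2·10) ≡ 7/7. 7⁻¹ ≡ 2 (mod 13) since 7·2 = 14 ≡ 1, so λ ≡ 7·2 ≡ 1.
  x = λ² - 2 - 2 = 1 - 4 ≡ 10; y = λ·(2 - 10) - 10 ≡ 8. → (10, 8)
3P: (10, 8) + (2, 10). λ = (10 - 8)/(2 - 10) ≡ 2/5 mod 13. 5⁻¹ ≡ 8 (mod 13) since 5·8 = 40 ≡ 1, so λ ≡ 3.
  x = λ² - 10 - 2 = 9 - 12 ≡ 10; y = λ·(10 - 10) - 8 ≡ 5. → (10, 5)
4P: (10, 5) + (2, 10). λ = (10 - 5)/(2 - 10) ≡ 5/5 mod 13. 5⁻¹ ≡ 8 (mod 13), so λ ≡ 1.
  x = λ² - 10 - 2 = 1 - 12 ≡ 2; y = λ·(10 - 2) - 5 ≡ 3. → (2, 3)
5P: (2, 3) + (2, 10): same x and y₁ ≡ -y₂, so the sum is O.
5P = O, so the order is 5.

5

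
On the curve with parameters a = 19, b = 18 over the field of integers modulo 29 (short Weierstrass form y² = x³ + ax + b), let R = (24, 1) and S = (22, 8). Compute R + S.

(24, 1) + (22, 8). λ = (8 - 1)/(22 - 24) ≡ 7/27 mod 29. 27⁻¹ ≡ 14 (mod 29), so λ ≡ 11.
  x = λ² - 24 - 22 = 121 - 46 ≡ 17; y = λ·(24 - 17) - 1 ≡ 18. → (17, 18)

(17, 18)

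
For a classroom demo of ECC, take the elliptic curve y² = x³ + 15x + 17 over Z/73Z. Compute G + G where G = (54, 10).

tangent at (54, 10): λ = (3·54² + 15)/(2·10) ≡ 3/20. 20⁻¹ ≡ 11 (mod 73) since 20·11 = 220 ≡ 1, so λ ≡ 3·11 ≡ 33.
  x = λ² - 54 - 54 = 1089 - 108 ≡ 32; y = λ·(54 - 32) - 10 ≡ 59. → (32, 59)

(32, 59)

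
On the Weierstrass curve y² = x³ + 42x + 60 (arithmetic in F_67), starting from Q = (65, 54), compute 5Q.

(55, 21)

Repeated addition: build up to 5Q.
2Q: tangent at (65, 54): λ = (3·65² + 42)/(2·54) ≡ 54/41. 41⁻¹ ≡ 18 (mod 67), so λ ≡ 54·18 ≡ 34.
  x = λ² - 65 - 65 = 1156 - 130 ≡ 21; y = λ·(65 - 21) - 54 ≡ 35. → (21, 35)
3Q: (21, 35) + (65, 54). λ = (54 - 35)/(65 - 21) ≡ 19/44 mod 67. 44⁻¹ ≡ 32 (mod 67) since 44·32 = 1408 ≡ 1, so λ ≡ 5.
  x = λ² - 21 - 65 = 25 - 86 ≡ 6; y = λ·(21 - 6) - 35 ≡ 40. → (6, 40)
4Q: (6, 40) + (65, 54). λ = (54 - 40)/(65 - 6) ≡ 14/59 mod 67. 59⁻¹ ≡ 25 (mod 67) since 59·25 = 1475 ≡ 1, so λ ≡ 15.
  x = λ² - 6 - 65 = 225 - 71 ≡ 20; y = λ·(6 - 20) - 40 ≡ 18. → (20, 18)
5Q: (20, 18) + (65, 54). λ = (54 - 18)/(65 - 20) ≡ 36/45 mod 67. 45⁻¹ ≡ 3 (mod 67) since 45·3 = 135 ≡ 1, so λ ≡ 41.
  x = λ² - 20 - 65 = 1681 - 85 ≡ 55; y = λ·(20 - 55) - 18 ≡ 21. → (55, 21)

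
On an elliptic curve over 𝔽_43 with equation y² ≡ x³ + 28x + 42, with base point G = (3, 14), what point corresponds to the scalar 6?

Double-and-add on 6 = (110)₂. Start with G = (3, 14) for the leading 1-bit.
double: tangent at (3, 14): λ = (3·3² + 28)/(2·14) ≡ 12/28. 28⁻¹ ≡ 20 (mod 43) since 28·20 = 560 ≡ 1, so λ ≡ 12·20 ≡ 25.
  x = λ² - 3 - 3 = 625 - 6 ≡ 17; y = λ·(3 - 17) - 14 ≡ 23. → (17, 23)
add G: (17, 23) + (3, 14). λ = (14 - 23)/(3 - 17) ≡ 34/29 mod 43. 29⁻¹ ≡ 3 (mod 43) since 29·3 = 87 ≡ 1, so λ ≡ 16.
  x = λ² - 17 - 3 = 256 - 20 ≡ 21; y = λ·(17 - 21) - 23 ≡ 42. → (21, 42)
double: tangent at (21, 42): λ = (3·21² + 28)/(2·42) ≡ 18/41. 41⁻¹ ≡ 21 (mod 43), so λ ≡ 18·21 ≡ 34.
  x = λ² - 21 - 21 = 1156 - 42 ≡ 39; y = λ·(21 - 39) - 42 ≡ 34. → (39, 34)

(39, 34)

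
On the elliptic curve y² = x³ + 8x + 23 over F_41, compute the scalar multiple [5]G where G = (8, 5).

Double-and-add on 5 = (101)₂. Start with G = (8, 5) for the leading 1-bit.
double: tangent at (8, 5): λ = (3·8² + 8)/(2·5) ≡ 36/10. 10⁻¹ ≡ 37 (mod 41), so λ ≡ 36·37 ≡ 20.
  x = λ² - 8 - 8 = 400 - 16 ≡ 15; y = λ·(8 - 15) - 5 ≡ 19. → (15, 19)
double: tangent at (15, 19): λ = (3·15² + 8)/(2·19) ≡ 27/38. 38⁻¹ ≡ 27 (mod 41), so λ ≡ 27·27 ≡ 32.
  x = λ² - 15 - 15 = 1024 - 30 ≡ 10; y = λ·(15 - 10) - 19 ≡ 18. → (10, 18)
add G: (10, 18) + (8, 5). λ = (5 - 18)/(8 - 10) ≡ 28/39 mod 41. 39⁻¹ ≡ 20 (mod 41), so λ ≡ 27.
  x = λ² - 10 - 8 = 729 - 18 ≡ 14; y = λ·(10 - 14) - 18 ≡ 38. → (14, 38)

(14, 38)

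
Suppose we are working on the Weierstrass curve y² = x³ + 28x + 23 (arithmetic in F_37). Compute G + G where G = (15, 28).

(7, 9)

tangent at (15, 28): λ = (3·15² + 28)/(2·28) ≡ 0/19. 19⁻¹ ≡ 2 (mod 37) since 19·2 = 38 ≡ 1, so λ ≡ 0·2 ≡ 0.
  x = λ² - 15 - 15 = 0 - 30 ≡ 7; y = λ·(15 - 7) - 28 ≡ 9. → (7, 9)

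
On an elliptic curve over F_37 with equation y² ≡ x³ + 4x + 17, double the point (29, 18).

(26, 23)

tangent at (29, 18): λ = (3·29² + 4)/(2·18) ≡ 11/36. 36⁻¹ ≡ 36 (mod 37) since 36·36 = 1296 ≡ 1, so λ ≡ 11·36 ≡ 26.
  x = λ² - 29 - 29 = 676 - 58 ≡ 26; y = λ·(29 - 26) - 18 ≡ 23. → (26, 23)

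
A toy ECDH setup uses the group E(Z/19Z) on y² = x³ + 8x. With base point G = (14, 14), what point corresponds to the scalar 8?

Double-and-add on 8 = (1000)₂. Start with G = (14, 14) for the leading 1-bit.
double: tangent at (14, 14): λ = (3·14² + 8)/(2·14) ≡ 7/9. 9⁻¹ ≡ 17 (mod 19), so λ ≡ 7·17 ≡ 5.
  x = λ² - 14 - 14 = 25 - 28 ≡ 16; y = λ·(14 - 16) - 14 ≡ 14. → (16, 14)
double: tangent at (16, 14): λ = (3·16² + 8)/(2·14) ≡ 16/9. 9⁻¹ ≡ 17 (mod 19) since 9·17 = 153 ≡ 1, so λ ≡ 16·17 ≡ 6.
  x = λ² - 16 - 16 = 36 - 32 ≡ 4; y = λ·(16 - 4) - 14 ≡ 1. → (4, 1)
double: tangent at (4, 1): λ = (3·4² + 8)/(2·1) ≡ 18/2. 2⁻¹ ≡ 10 (mod 19), so λ ≡ 18·10 ≡ 9.
  x = λ² - 4 - 4 = 81 - 8 ≡ 16; y = λ·(4 - 16) - 1 ≡ 5. → (16, 5)

(16, 5)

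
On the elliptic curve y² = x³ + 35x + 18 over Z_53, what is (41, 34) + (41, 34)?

tangent at (41, 34): λ = (3·41² + 35)/(2·34) ≡ 43/15. 15⁻¹ ≡ 46 (mod 53), so λ ≡ 43·46 ≡ 17.
  x = λ² - 41 - 41 = 289 - 82 ≡ 48; y = λ·(41 - 48) - 34 ≡ 6. → (48, 6)

(48, 6)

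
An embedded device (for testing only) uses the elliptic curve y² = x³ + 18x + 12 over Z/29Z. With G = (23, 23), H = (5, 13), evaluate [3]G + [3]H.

First 3G:
Repeated addition: build up to 3G.
2G: tangent at (23, 23): λ = (3·23² + 18)/(2·23) ≡ 10/17. 17⁻¹ ≡ 12 (mod 29) since 17·12 = 204 ≡ 1, so λ ≡ 10·12 ≡ 4.
  x = λ² - 23 - 23 = 16 - 46 ≡ 28; y = λ·(23 - 28) - 23 ≡ 15. → (28, 15)
3G: (28, 15) + (23, 23). λ = (23 - 15)/(23 - 28) ≡ 8/24 mod 29. 24⁻¹ ≡ 23 (mod 29) since 24·23 = 552 ≡ 1, so λ ≡ 10.
  x = λ² - 28 - 23 = 100 - 51 ≡ 20; y = λ·(28 - 20) - 15 ≡ 7. → (20, 7)
3G = (20, 7).
Next 3H:
Repeated addition: build up to 3H.
2H: tangent at (5, 13): λ = (3·5² + 18)/(2·13) ≡ 6/26. 26⁻¹ ≡ 19 (mod 29), so λ ≡ 6·19 ≡ 27.
  x = λ² - 5 - 5 = 729 - 10 ≡ 23; y = λ·(5 - 23) - 13 ≡ 23. → (23, 23)
3H: (23, 23) + (5, 13). λ = (13 - 23)/(5 - 23) ≡ 19/11 mod 29. 11⁻¹ ≡ 8 (mod 29), so λ ≡ 7.
  x = λ² - 23 - 5 = 49 - 28 ≡ 21; y = λ·(23 - 21) - 23 ≡ 20. → (21, 20)
3H = (21, 20).
Finally 3G + 3H:
(20, 7) + (21, 20). λ = (20 - 7)/(21 - 20) ≡ 13/1 mod 29. 1⁻¹ ≡ 1 (mod 29) since 1·1 = 1 ≡ 1, so λ ≡ 13.
  x = λ² - 20 - 21 = 169 - 41 ≡ 12; y = λ·(20 - 12) - 7 ≡ 10. → (12, 10)

(12, 10)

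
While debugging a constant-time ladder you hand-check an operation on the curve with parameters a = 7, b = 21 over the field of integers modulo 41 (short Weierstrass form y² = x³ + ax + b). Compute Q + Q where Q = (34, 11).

tangent at (34, 11): λ = (3·34² + 7)/(2·11) ≡ 31/22. 22⁻¹ ≡ 28 (mod 41), so λ ≡ 31·28 ≡ 7.
  x = λ² - 34 - 34 = 49 - 68 ≡ 22; y = λ·(34 - 22) - 11 ≡ 32. → (22, 32)

(22, 32)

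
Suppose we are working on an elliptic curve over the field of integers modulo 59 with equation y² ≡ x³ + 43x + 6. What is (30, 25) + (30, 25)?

tangent at (30, 25): λ = (3·30² + 43)/(2·25) ≡ 29/50. 50⁻¹ ≡ 13 (mod 59), so λ ≡ 29·13 ≡ 23.
  x = λ² - 30 - 30 = 529 - 60 ≡ 56; y = λ·(30 - 56) - 25 ≡ 26. → (56, 26)

(56, 26)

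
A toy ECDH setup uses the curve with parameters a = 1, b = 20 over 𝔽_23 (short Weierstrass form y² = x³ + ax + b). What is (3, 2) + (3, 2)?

tangent at (3, 2): λ = (3·3² + 1)/(2·2) ≡ 5/4. 4⁻¹ ≡ 6 (mod 23) since 4·6 = 24 ≡ 1, so λ ≡ 5·6 ≡ 7.
  x = λ² - 3 - 3 = 49 - 6 ≡ 20; y = λ·(3 - 20) - 2 ≡ 17. → (20, 17)

(20, 17)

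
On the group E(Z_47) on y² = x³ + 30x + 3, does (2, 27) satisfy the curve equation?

yes

y² = 27² ≡ 24; x³ + 30x + 3 = 71 ≡ 24 (mod 47). 24 = 24.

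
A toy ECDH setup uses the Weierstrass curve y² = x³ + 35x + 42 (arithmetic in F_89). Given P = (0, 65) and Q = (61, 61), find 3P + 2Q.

First 3P:
Repeated addition: build up to 3P.
2P: tangent at (0, 65): λ = (3·0² + 35)/(2·65) ≡ 35/41. 41⁻¹ ≡ 76 (mod 89) since 41·76 = 3116 ≡ 1, so λ ≡ 35·76 ≡ 79.
  x = λ² - 0 - 0 = 6241 - 0 ≡ 11; y = λ·(0 - 11) - 65 ≡ 45. → (11, 45)
3P: (11, 45) + (0, 65). λ = (65 - 45)/(0 - 11) ≡ 20/78 mod 89. 78⁻¹ ≡ 8 (mod 89) since 78·8 = 624 ≡ 1, so λ ≡ 71.
  x = λ² - 11 - 0 = 5041 - 11 ≡ 46; y = λ·(11 - 46) - 45 ≡ 51. → (46, 51)
3P = (46, 51).
Next 2Q:
Repeated addition: build up to 2Q.
2Q: tangent at (61, 61): λ = (3·61² + 35)/(2·61) ≡ 73/33. 33⁻¹ ≡ 27 (mod 89) since 33·27 = 891 ≡ 1, so λ ≡ 73·27 ≡ 13.
  x = λ² - 61 - 61 = 169 - 122 ≡ 47; y = λ·(61 - 47) - 61 ≡ 32. → (47, 32)
2Q = (47, 32).
Finally 3P + 2Q:
(46, 51) + (47, 32). λ = (32 - 51)/(47 - 46) ≡ 70/1 mod 89. 1⁻¹ ≡ 1 (mod 89) since 1·1 = 1 ≡ 1, so λ ≡ 70.
  x = λ² - 46 - 47 = 4900 - 93 ≡ 1; y = λ·(46 - 1) - 51 ≡ 73. → (1, 73)

(1, 73)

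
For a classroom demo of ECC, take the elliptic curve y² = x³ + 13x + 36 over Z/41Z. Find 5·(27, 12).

(1, 3)

Write G = (27, 12).
Double-and-add on 5 = (101)₂. Start with G = (27, 12) for the leading 1-bit.
double: tangent at (27, 12): λ = (3·27² + 13)/(2·12) ≡ 27/24. 24⁻¹ ≡ 12 (mod 41) since 24·12 = 288 ≡ 1, so λ ≡ 27·12 ≡ 37.
  x = λ² - 27 - 27 = 1369 - 54 ≡ 3; y = λ·(27 - 3) - 12 ≡ 15. → (3, 15)
double: tangent at (3, 15): λ = (3·3² + 13)/(2·15) ≡ 40/30. 30⁻¹ ≡ 26 (mod 41) since 30·26 = 780 ≡ 1, so λ ≡ 40·26 ≡ 15.
  x = λ² - 3 - 3 = 225 - 6 ≡ 14; y = λ·(3 - 14) - 15 ≡ 25. → (14, 25)
add G: (14, 25) + (27, 12). λ = (12 - 25)/(27 - 14) ≡ 28/13 mod 41. 13⁻¹ ≡ 19 (mod 41), so λ ≡ 40.
  x = λ² - 14 - 27 = 1600 - 41 ≡ 1; y = λ·(14 - 1) - 25 ≡ 3. → (1, 3)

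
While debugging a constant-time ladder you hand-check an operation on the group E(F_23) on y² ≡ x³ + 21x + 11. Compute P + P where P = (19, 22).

(8, 1)

tangent at (19, 22): λ = (3·19² + 21)/(2·22) ≡ 0/21. 21⁻¹ ≡ 11 (mod 23), so λ ≡ 0·11 ≡ 0.
  x = λ² - 19 - 19 = 0 - 38 ≡ 8; y = λ·(19 - 8) - 22 ≡ 1. → (8, 1)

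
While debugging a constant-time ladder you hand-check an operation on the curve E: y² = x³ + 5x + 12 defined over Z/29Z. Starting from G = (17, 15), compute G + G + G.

Repeated addition: build up to 3G.
2G: tangent at (17, 15): λ = (3·17² + 5)/(2·15) ≡ 2/1. 1⁻¹ ≡ 1 (mod 29) since 1·1 = 1 ≡ 1, so λ ≡ 2·1 ≡ 2.
  x = λ² - 17 - 17 = 4 - 34 ≡ 28; y = λ·(17 - 28) - 15 ≡ 21. → (28, 21)
3G: (28, 21) + (17, 15). λ = (15 - 21)/(17 - 28) ≡ 23/18 mod 29. 18⁻¹ ≡ 21 (mod 29) since 18·21 = 378 ≡ 1, so λ ≡ 19.
  x = λ² - 28 - 17 = 361 - 45 ≡ 26; y = λ·(28 - 26) - 21 ≡ 17. → (26, 17)

(26, 17)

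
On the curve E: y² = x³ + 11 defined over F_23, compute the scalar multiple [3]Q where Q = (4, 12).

(1, 14)

Repeated addition: build up to 3Q.
2Q: tangent at (4, 12): λ = (3·4² + 0)/(2·12) ≡ 2/1. 1⁻¹ ≡ 1 (mod 23), so λ ≡ 2·1 ≡ 2.
  x = λ² - 4 - 4 = 4 - 8 ≡ 19; y = λ·(4 - 19) - 12 ≡ 4. → (19, 4)
3Q: (19, 4) + (4, 12). λ = (12 - 4)/(4 - 19) ≡ 8/8 mod 23. 8⁻¹ ≡ 3 (mod 23) since 8·3 = 24 ≡ 1, so λ ≡ 1.
  x = λ² - 19 - 4 = 1 - 23 ≡ 1; y = λ·(19 - 1) - 4 ≡ 14. → (1, 14)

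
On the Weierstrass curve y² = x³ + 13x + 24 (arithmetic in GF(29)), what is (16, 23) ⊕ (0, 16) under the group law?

(9, 0)

(16, 23) + (0, 16). λ = (16 - 23)/(0 - 16) ≡ 22/13 mod 29. 13⁻¹ ≡ 9 (mod 29), so λ ≡ 24.
  x = λ² - 16 - 0 = 576 - 16 ≡ 9; y = λ·(16 - 9) - 23 ≡ 0. → (9, 0)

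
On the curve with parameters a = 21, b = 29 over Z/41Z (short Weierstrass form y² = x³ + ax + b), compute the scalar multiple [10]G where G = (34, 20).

Double-and-add on 10 = (1010)₂. Start with G = (34, 20) for the leading 1-bit.
double: tangent at (34, 20): λ = (3·34² + 21)/(2·20) ≡ 4/40. 40⁻¹ ≡ 40 (mod 41), so λ ≡ 4·40 ≡ 37.
  x = λ² - 34 - 34 = 1369 - 68 ≡ 30; y = λ·(34 - 30) - 20 ≡ 5. → (30, 5)
double: tangent at (30, 5): λ = (3·30² + 21)/(2·5) ≡ 15/10. 10⁻¹ ≡ 37 (mod 41), so λ ≡ 15·37 ≡ 22.
  x = λ² - 30 - 30 = 484 - 60 ≡ 14; y = λ·(30 - 14) - 5 ≡ 19. → (14, 19)
add G: (14, 19) + (34, 20). λ = (20 - 19)/(34 - 14) ≡ 1/20 mod 41. 20⁻¹ ≡ 39 (mod 41) since 20·39 = 780 ≡ 1, so λ ≡ 39.
  x = λ² - 14 - 34 = 1521 - 48 ≡ 38; y = λ·(14 - 38) - 19 ≡ 29. → (38, 29)
double: tangent at (38, 29): λ = (3·38² + 21)/(2·29) ≡ 7/17. 17⁻¹ ≡ 29 (mod 41), so λ ≡ 7·29 ≡ 39.
  x = λ² - 38 - 38 = 1521 - 76 ≡ 10; y = λ·(38 - 10) - 29 ≡ 38. → (10, 38)

(10, 38)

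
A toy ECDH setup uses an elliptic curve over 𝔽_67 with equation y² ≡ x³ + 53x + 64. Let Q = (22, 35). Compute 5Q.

Double-and-add on 5 = (101)₂. Start with Q = (22, 35) for the leading 1-bit.
double: tangent at (22, 35): λ = (3·22² + 53)/(2·35) ≡ 31/3. 3⁻¹ ≡ 45 (mod 67), so λ ≡ 31·45 ≡ 55.
  x = λ² - 22 - 22 = 3025 - 44 ≡ 33; y = λ·(22 - 33) - 35 ≡ 30. → (33, 30)
double: tangent at (33, 30): λ = (3·33² + 53)/(2·30) ≡ 37/60. 60⁻¹ ≡ 19 (mod 67), so λ ≡ 37·19 ≡ 33.
  x = λ² - 33 - 33 = 1089 - 66 ≡ 18; y = λ·(33 - 18) - 30 ≡ 63. → (18, 63)
add Q: (18, 63) + (22, 35). λ = (35 - 63)/(22 - 18) ≡ 39/4 mod 67. 4⁻¹ ≡ 17 (mod 67), so λ ≡ 60.
  x = λ² - 18 - 22 = 3600 - 40 ≡ 9; y = λ·(18 - 9) - 63 ≡ 8. → (9, 8)

(9, 8)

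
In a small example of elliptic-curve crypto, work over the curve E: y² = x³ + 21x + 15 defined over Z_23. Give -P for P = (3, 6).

-(3, 6) = (3, -6 mod 23) = (3, 17).

(3, 17)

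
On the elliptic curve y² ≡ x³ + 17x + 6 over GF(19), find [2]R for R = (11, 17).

tangent at (11, 17): λ = (3·11² + 17)/(2·17) ≡ 0/15. 15⁻¹ ≡ 14 (mod 19) since 15·14 = 210 ≡ 1, so λ ≡ 0·14 ≡ 0.
  x = λ² - 11 - 11 = 0 - 22 ≡ 16; y = λ·(11 - 16) - 17 ≡ 2. → (16, 2)

(16, 2)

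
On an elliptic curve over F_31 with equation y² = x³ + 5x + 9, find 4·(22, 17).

Write Q = (22, 17).
Repeated addition: build up to 4Q.
2Q: tangent at (22, 17): λ = (3·22² + 5)/(2·17) ≡ 0/3. 3⁻¹ ≡ 21 (mod 31), so λ ≡ 0·21 ≡ 0.
  x = λ² - 22 - 22 = 0 - 44 ≡ 18; y = λ·(22 - 18) - 17 ≡ 14. → (18, 14)
3Q: (18, 14) + (22, 17). λ = (17 - 14)/(22 - 18) ≡ 3/4 mod 31. 4⁻¹ ≡ 8 (mod 31), so λ ≡ 24.
  x = λ² - 18 - 22 = 576 - 40 ≡ 9; y = λ·(18 - 9) - 14 ≡ 16. → (9, 16)
4Q: (9, 16) + (22, 17). λ = (17 - 16)/(22 - 9) ≡ 1/13 mod 31. 13⁻¹ ≡ 12 (mod 31), so λ ≡ 12.
  x = λ² - 9 - 22 = 144 - 31 ≡ 20; y = λ·(9 - 20) - 16 ≡ 7. → (20, 7)

(20, 7)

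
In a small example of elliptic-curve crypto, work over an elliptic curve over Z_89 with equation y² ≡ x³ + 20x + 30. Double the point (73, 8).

(49, 17)

tangent at (73, 8): λ = (3·73² + 20)/(2·8) ≡ 76/16. 16⁻¹ ≡ 39 (mod 89) since 16·39 = 624 ≡ 1, so λ ≡ 76·39 ≡ 27.
  x = λ² - 73 - 73 = 729 - 146 ≡ 49; y = λ·(73 - 49) - 8 ≡ 17. → (49, 17)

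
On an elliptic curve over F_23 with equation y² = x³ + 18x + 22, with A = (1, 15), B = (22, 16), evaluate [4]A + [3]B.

(6, 22)

First 4A:
Repeated addition: build up to 4A.
2A: tangent at (1, 15): λ = (3·1² + 18)/(2·15) ≡ 21/7. 7⁻¹ ≡ 10 (mod 23) since 7·10 = 70 ≡ 1, so λ ≡ 21·10 ≡ 3.
  x = λ² - 1 - 1 = 9 - 2 ≡ 7; y = λ·(1 - 7) - 15 ≡ 13. → (7, 13)
3A: (7, 13) + (1, 15). λ = (15 - 13)/(1 - 7) ≡ 2/17 mod 23. 17⁻¹ ≡ 19 (mod 23), so λ ≡ 15.
  x = λ² - 7 - 1 = 225 - 8 ≡ 10; y = λ·(7 - 10) - 13 ≡ 11. → (10, 11)
4A: (10, 11) + (1, 15). λ = (15 - 11)/(1 - 10) ≡ 4/14 mod 23. 14⁻¹ ≡ 5 (mod 23) since 14·5 = 70 ≡ 1, so λ ≡ 20.
  x = λ² - 10 - 1 = 400 - 11 ≡ 21; y = λ·(10 - 21) - 11 ≡ 22. → (21, 22)
4A = (21, 22).
Next 3B:
Repeated addition: build up to 3B.
2B: tangent at (22, 16): λ = (3·22² + 18)/(2·16) ≡ 21/9. 9⁻¹ ≡ 18 (mod 23), so λ ≡ 21·18 ≡ 10.
  x = λ² - 22 - 22 = 100 - 44 ≡ 10; y = λ·(22 - 10) - 16 ≡ 12. → (10, 12)
3B: (10, 12) + (22, 16). λ = (16 - 12)/(22 - 10) ≡ 4/12 mod 23. 12⁻¹ ≡ 2 (mod 23), so λ ≡ 8.
  x = λ² - 10 - 22 = 64 - 32 ≡ 9; y = λ·(10 - 9) - 12 ≡ 19. → (9, 19)
3B = (9, 19).
Finally 4A + 3B:
(21, 22) + (9, 19). λ = (19 - 22)/(9 - 21) ≡ 20/11 mod 23. 11⁻¹ ≡ 21 (mod 23) since 11·21 = 231 ≡ 1, so λ ≡ 6.
  x = λ² - 21 - 9 = 36 - 30 ≡ 6; y = λ·(21 - 6) - 22 ≡ 22. → (6, 22)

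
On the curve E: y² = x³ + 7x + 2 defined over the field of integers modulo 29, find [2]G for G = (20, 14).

tangent at (20, 14): λ = (3·20² + 7)/(2·14) ≡ 18/28. 28⁻¹ ≡ 28 (mod 29), so λ ≡ 18·28 ≡ 11.
  x = λ² - 20 - 20 = 121 - 40 ≡ 23; y = λ·(20 - 23) - 14 ≡ 11. → (23, 11)

(23, 11)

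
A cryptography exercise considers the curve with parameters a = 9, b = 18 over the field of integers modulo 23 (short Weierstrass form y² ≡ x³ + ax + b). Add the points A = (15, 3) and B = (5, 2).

(15, 3) + (5, 2). λ = (2 - 3)/(5 - 15) ≡ 22/13 mod 23. 13⁻¹ ≡ 16 (mod 23) since 13·16 = 208 ≡ 1, so λ ≡ 7.
  x = λ² - 15 - 5 = 49 - 20 ≡ 6; y = λ·(15 - 6) - 3 ≡ 14. → (6, 14)

(6, 14)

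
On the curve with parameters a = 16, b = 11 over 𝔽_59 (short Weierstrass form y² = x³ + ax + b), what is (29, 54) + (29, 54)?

tangent at (29, 54): λ = (3·29² + 16)/(2·54) ≡ 2/49. 49⁻¹ ≡ 53 (mod 59), so λ ≡ 2·53 ≡ 47.
  x = λ² - 29 - 29 = 2209 - 58 ≡ 27; y = λ·(29 - 27) - 54 ≡ 40. → (27, 40)

(27, 40)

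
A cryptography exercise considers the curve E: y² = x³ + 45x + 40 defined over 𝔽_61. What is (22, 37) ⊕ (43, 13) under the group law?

(22, 37) + (43, 13). λ = (13 - 37)/(43 - 22) ≡ 37/21 mod 61. 21⁻¹ ≡ 32 (mod 61), so λ ≡ 25.
  x = λ² - 22 - 43 = 625 - 65 ≡ 11; y = λ·(22 - 11) - 37 ≡ 55. → (11, 55)

(11, 55)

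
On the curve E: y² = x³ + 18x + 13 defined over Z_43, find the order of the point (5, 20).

3

2P: tangent at (5, 20): λ = (3·5² + 18)/(2·20) ≡ 7/40. 40⁻¹ ≡ 14 (mod 43) since 40·14 = 560 ≡ 1, so λ ≡ 7·14 ≡ 12.
  x = λ² - 5 - 5 = 144 - 10 ≡ 5; y = λ·(5 - 5) - 20 ≡ 23. → (5, 23)
3P: (5, 23) + (5, 20): same x and y₁ ≡ -y₂, so the sum is 𝒪.
3P = 𝒪, so the order is 3.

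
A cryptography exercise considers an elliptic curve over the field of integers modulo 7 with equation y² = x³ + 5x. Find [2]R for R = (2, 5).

tangent at (2, 5): λ = (3·2² + 5)/(2·5) ≡ 3/3. 3⁻¹ ≡ 5 (mod 7), so λ ≡ 3·5 ≡ 1.
  x = λ² - 2 - 2 = 1 - 4 ≡ 4; y = λ·(2 - 4) - 5 ≡ 0. → (4, 0)

(4, 0)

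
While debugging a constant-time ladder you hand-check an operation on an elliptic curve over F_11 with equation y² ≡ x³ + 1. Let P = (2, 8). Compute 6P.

Double-and-add on 6 = (110)₂. Start with P = (2, 8) for the leading 1-bit.
double: tangent at (2, 8): λ = (3·2² + 0)/(2·8) ≡ 1/5. 5⁻¹ ≡ 9 (mod 11), so λ ≡ 1·9 ≡ 9.
  x = λ² - 2 - 2 = 81 - 4 ≡ 0; y = λ·(2 - 0) - 8 ≡ 10. → (0, 10)
add P: (0, 10) + (2, 8). λ = (8 - 10)/(2 - 0) ≡ 9/2 mod 11. 2⁻¹ ≡ 6 (mod 11) since 2·6 = 12 ≡ 1, so λ ≡ 10.
  x = λ² - 0 - 2 = 100 - 2 ≡ 10; y = λ·(0 - 10) - 10 ≡ 0. → (10, 0)
double: (10, 0) + (10, 0): same x and y₁ ≡ -y₂, so the sum is O.

O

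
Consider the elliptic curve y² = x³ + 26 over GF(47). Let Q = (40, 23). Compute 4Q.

(42, 18)

Double-and-add on 4 = (100)₂. Start with Q = (40, 23) for the leading 1-bit.
double: tangent at (40, 23): λ = (3·40² + 0)/(2·23) ≡ 6/46. 46⁻¹ ≡ 46 (mod 47), so λ ≡ 6·46 ≡ 41.
  x = λ² - 40 - 40 = 1681 - 80 ≡ 3; y = λ·(40 - 3) - 23 ≡ 37. → (3, 37)
double: tangent at (3, 37): λ = (3·3² + 0)/(2·37) ≡ 27/27. 27⁻¹ ≡ 7 (mod 47), so λ ≡ 27·7 ≡ 1.
  x = λ² - 3 - 3 = 1 - 6 ≡ 42; y = λ·(3 - 42) - 37 ≡ 18. → (42, 18)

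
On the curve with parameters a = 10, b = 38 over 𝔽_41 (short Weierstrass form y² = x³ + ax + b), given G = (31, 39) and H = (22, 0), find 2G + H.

(10, 20)

First 2G:
Repeated addition: build up to 2G.
2G: tangent at (31, 39): λ = (3·31² + 10)/(2·39) ≡ 23/37. 37⁻¹ ≡ 10 (mod 41) since 37·10 = 370 ≡ 1, so λ ≡ 23·10 ≡ 25.
  x = λ² - 31 - 31 = 625 - 62 ≡ 30; y = λ·(31 - 30) - 39 ≡ 27. → (30, 27)
2G = (30, 27).
Finally 2G + H:
(30, 27) + (22, 0). λ = (0 - 27)/(22 - 30) ≡ 14/33 mod 41. 33⁻¹ ≡ 5 (mod 41) since 33·5 = 165 ≡ 1, so λ ≡ 29.
  x = λ² - 30 - 22 = 841 - 52 ≡ 10; y = λ·(30 - 10) - 27 ≡ 20. → (10, 20)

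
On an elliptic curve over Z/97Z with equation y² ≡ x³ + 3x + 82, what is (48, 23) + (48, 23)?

tangent at (48, 23): λ = (3·48² + 3)/(2·23) ≡ 28/46. 46⁻¹ ≡ 19 (mod 97), so λ ≡ 28·19 ≡ 47.
  x = λ² - 48 - 48 = 2209 - 96 ≡ 76; y = λ·(48 - 76) - 23 ≡ 19. → (76, 19)

(76, 19)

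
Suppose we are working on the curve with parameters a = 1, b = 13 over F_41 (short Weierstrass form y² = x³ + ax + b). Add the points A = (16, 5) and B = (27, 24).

(2, 8)

(16, 5) + (27, 24). λ = (24 - 5)/(27 - 16) ≡ 19/11 mod 41. 11⁻¹ ≡ 15 (mod 41), so λ ≡ 39.
  x = λ² - 16 - 27 = 1521 - 43 ≡ 2; y = λ·(16 - 2) - 5 ≡ 8. → (2, 8)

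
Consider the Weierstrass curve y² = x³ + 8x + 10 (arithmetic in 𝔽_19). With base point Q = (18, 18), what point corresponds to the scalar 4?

(18, 18)

Repeated addition: build up to 4Q.
2Q: tangent at (18, 18): λ = (3·18² + 8)/(2·18) ≡ 11/17. 17⁻¹ ≡ 9 (mod 19), so λ ≡ 11·9 ≡ 4.
  x = λ² - 18 - 18 = 16 - 36 ≡ 18; y = λ·(18 - 18) - 18 ≡ 1. → (18, 1)
3Q: (18, 1) + (18, 18): same x and y₁ ≡ -y₂, so the sum is ∞.
4Q: ∞ + (18, 18) = (18, 18) (identity).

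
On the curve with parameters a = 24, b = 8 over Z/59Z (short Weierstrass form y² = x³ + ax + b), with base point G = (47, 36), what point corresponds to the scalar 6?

Repeated addition: build up to 6G.
2G: tangent at (47, 36): λ = (3·47² + 24)/(2·36) ≡ 43/13. 13⁻¹ ≡ 50 (mod 59) since 13·50 = 650 ≡ 1, so λ ≡ 43·50 ≡ 26.
  x = λ² - 47 - 47 = 676 - 94 ≡ 51; y = λ·(47 - 51) - 36 ≡ 37. → (51, 37)
3G: (51, 37) + (47, 36). λ = (36 - 37)/(47 - 51) ≡ 58/55 mod 59. 55⁻¹ ≡ 44 (mod 59) since 55·44 = 2420 ≡ 1, so λ ≡ 15.
  x = λ² - 51 - 47 = 225 - 98 ≡ 9; y = λ·(51 - 9) - 37 ≡ 3. → (9, 3)
4G: (9, 3) + (47, 36). λ = (36 - 3)/(47 - 9) ≡ 33/38 mod 59. 38⁻¹ ≡ 14 (mod 59), so λ ≡ 49.
  x = λ² - 9 - 47 = 2401 - 56 ≡ 44; y = λ·(9 - 44) - 3 ≡ 52. → (44, 52)
5G: (44, 52) + (47, 36). λ = (36 - 52)/(47 - 44) ≡ 43/3 mod 59. 3⁻¹ ≡ 20 (mod 59) since 3·20 = 60 ≡ 1, so λ ≡ 34.
  x = λ² - 44 - 47 = 1156 - 91 ≡ 3; y = λ·(44 - 3) - 52 ≡ 44. → (3, 44)
6G: (3, 44) + (47, 36). λ = (36 - 44)/(47 - 3) ≡ 51/44 mod 59. 44⁻¹ ≡ 55 (mod 59), so λ ≡ 32.
  x = λ² - 3 - 47 = 1024 - 50 ≡ 30; y = λ·(3 - 30) - 44 ≡ 36. → (30, 36)

(30, 36)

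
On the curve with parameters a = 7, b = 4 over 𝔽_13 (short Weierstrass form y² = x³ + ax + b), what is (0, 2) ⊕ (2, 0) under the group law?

(0, 2) + (2, 0). λ = (0 - 2)/(2 - 0) ≡ 11/2 mod 13. 2⁻¹ ≡ 7 (mod 13), so λ ≡ 12.
  x = λ² - 0 - 2 = 144 - 2 ≡ 12; y = λ·(0 - 12) - 2 ≡ 10. → (12, 10)

(12, 10)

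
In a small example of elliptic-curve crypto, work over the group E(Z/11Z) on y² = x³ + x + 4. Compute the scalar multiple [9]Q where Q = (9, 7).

Double-and-add on 9 = (1001)₂. Start with Q = (9, 7) for the leading 1-bit.
double: tangent at (9, 7): λ = (3·9² + 1)/(2·7) ≡ 2/3. 3⁻¹ ≡ 4 (mod 11), so λ ≡ 2·4 ≡ 8.
  x = λ² - 9 - 9 = 64 - 18 ≡ 2; y = λ·(9 - 2) - 7 ≡ 5. → (2, 5)
double: tangent at (2, 5): λ = (3·2² + 1)/(2·5) ≡ 2/10. 10⁻¹ ≡ 10 (mod 11) since 10·10 = 100 ≡ 1, so λ ≡ 2·10 ≡ 9.
  x = λ² - 2 - 2 = 81 - 4 ≡ 0; y = λ·(2 - 0) - 5 ≡ 2. → (0, 2)
double: tangent at (0, 2): λ = (3·0² + 1)/(2·2) ≡ 1/4. 4⁻¹ ≡ 3 (mod 11) since 4·3 = 12 ≡ 1, so λ ≡ 1·3 ≡ 3.
  x = λ² - 0 - 0 = 9 - 0 ≡ 9; y = λ·(0 - 9) - 2 ≡ 4. → (9, 4)
add Q: (9, 4) + (9, 7): same x and y₁ ≡ -y₂, so the sum is the point at infinity.

O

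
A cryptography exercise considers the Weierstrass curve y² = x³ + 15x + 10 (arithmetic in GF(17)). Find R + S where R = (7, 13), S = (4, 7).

(7, 13) + (4, 7). λ = (7 - 13)/(4 - 7) ≡ 11/14 mod 17. 14⁻¹ ≡ 11 (mod 17), so λ ≡ 2.
  x = λ² - 7 - 4 = 4 - 11 ≡ 10; y = λ·(7 - 10) - 13 ≡ 15. → (10, 15)

(10, 15)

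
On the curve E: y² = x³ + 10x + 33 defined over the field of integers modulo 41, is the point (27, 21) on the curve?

no

y² = 21² ≡ 31; x³ + 10x + 33 = 19986 ≡ 19 (mod 41). 31 ≠ 19.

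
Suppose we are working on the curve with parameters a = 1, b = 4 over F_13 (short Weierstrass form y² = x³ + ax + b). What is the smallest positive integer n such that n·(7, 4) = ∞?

2P: tangent at (7, 4): λ = (3·7² + 1)/(2·4) ≡ 5/8. 8⁻¹ ≡ 5 (mod 13), so λ ≡ 5·5 ≡ 12.
  x = λ² - 7 - 7 = 144 - 14 ≡ 0; y = λ·(7 - 0) - 4 ≡ 2. → (0, 2)
3P: (0, 2) + (7, 4). λ = (4 - 2)/(7 - 0) ≡ 2/7 mod 13. 7⁻¹ ≡ 2 (mod 13), so λ ≡ 4.
  x = λ² - 0 - 7 = 16 - 7 ≡ 9; y = λ·(0 - 9) - 2 ≡ 1. → (9, 1)
4P: (9, 1) + (7, 4). λ = (4 - 1)/(7 - 9) ≡ 3/11 mod 13. 11⁻¹ ≡ 6 (mod 13), so λ ≡ 5.
  x = λ² - 9 - 7 = 25 - 16 ≡ 9; y = λ·(9 - 9) - 1 ≡ 12. → (9, 12)
5P: (9, 12) + (7, 4). λ = (4 - 12)/(7 - 9) ≡ 5/11 mod 13. 11⁻¹ ≡ 6 (mod 13), so λ ≡ 4.
  x = λ² - 9 - 7 = 16 - 16 ≡ 0; y = λ·(9 - 0) - 12 ≡ 11. → (0, 11)
6P: (0, 11) + (7, 4). λ = (4 - 11)/(7 - 0) ≡ 6/7 mod 13. 7⁻¹ ≡ 2 (mod 13), so λ ≡ 12.
  x = λ² - 0 - 7 = 144 - 7 ≡ 7; y = λ·(0 - 7) - 11 ≡ 9. → (7, 9)
7P: (7, 9) + (7, 4): same x and y₁ ≡ -y₂, so the sum is ∞.
7P = ∞, so the order is 7.

7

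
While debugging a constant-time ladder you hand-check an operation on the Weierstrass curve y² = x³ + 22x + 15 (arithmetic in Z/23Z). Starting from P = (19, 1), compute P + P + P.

Repeated addition: build up to 3P.
2P: tangent at (19, 1): λ = (3·19² + 22)/(2·1) ≡ 1/2. 2⁻¹ ≡ 12 (mod 23) since 2·12 = 24 ≡ 1, so λ ≡ 1·12 ≡ 12.
  x = λ² - 19 - 19 = 144 - 38 ≡ 14; y = λ·(19 - 14) - 1 ≡ 13. → (14, 13)
3P: (14, 13) + (19, 1). λ = (1 - 13)/(19 - 14) ≡ 11/5 mod 23. 5⁻¹ ≡ 14 (mod 23), so λ ≡ 16.
  x = λ² - 14 - 19 = 256 - 33 ≡ 16; y = λ·(14 - 16) - 13 ≡ 1. → (16, 1)

(16, 1)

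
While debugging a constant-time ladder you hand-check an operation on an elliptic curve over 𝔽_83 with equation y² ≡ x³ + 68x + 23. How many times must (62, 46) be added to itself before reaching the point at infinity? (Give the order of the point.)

2P: tangent at (62, 46): λ = (3·62² + 68)/(2·46) ≡ 63/9. 9⁻¹ ≡ 37 (mod 83), so λ ≡ 63·37 ≡ 7.
  x = λ² - 62 - 62 = 49 - 124 ≡ 8; y = λ·(62 - 8) - 46 ≡ 0. → (8, 0)
3P: (8, 0) + (62, 46). λ = (46 - 0)/(62 - 8) ≡ 46/54 mod 83. 54⁻¹ ≡ 20 (mod 83) since 54·20 = 1080 ≡ 1, so λ ≡ 7.
  x = λ² - 8 - 62 = 49 - 70 ≡ 62; y = λ·(8 - 62) - 0 ≡ 37. → (62, 37)
4P: (62, 37) + (62, 46): same x and y₁ ≡ -y₂, so the sum is the point at infinity.
4P = the point at infinity, so the order is 4.

4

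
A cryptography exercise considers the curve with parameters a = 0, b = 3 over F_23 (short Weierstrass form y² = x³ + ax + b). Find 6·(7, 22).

(19, 13)

Write P = (7, 22).
Repeated addition: build up to 6P.
2P: tangent at (7, 22): λ = (3·7² + 0)/(2·22) ≡ 9/21. 21⁻¹ ≡ 11 (mod 23) since 21·11 = 231 ≡ 1, so λ ≡ 9·11 ≡ 7.
  x = λ² - 7 - 7 = 49 - 14 ≡ 12; y = λ·(7 - 12) - 22 ≡ 12. → (12, 12)
3P: (12, 12) + (7, 22). λ = (22 - 12)/(7 - 12) ≡ 10/18 mod 23. 18⁻¹ ≡ 9 (mod 23) since 18·9 = 162 ≡ 1, so λ ≡ 21.
  x = λ² - 12 - 7 = 441 - 19 ≡ 8; y = λ·(12 - 8) - 12 ≡ 3. → (8, 3)
4P: (8, 3) + (7, 22). λ = (22 - 3)/(7 - 8) ≡ 19/22 mod 23. 22⁻¹ ≡ 22 (mod 23), so λ ≡ 4.
  x = λ² - 8 - 7 = 16 - 15 ≡ 1; y = λ·(8 - 1) - 3 ≡ 2. → (1, 2)
5P: (1, 2) + (7, 22). λ = (22 - 2)/(7 - 1) ≡ 20/6 mod 23. 6⁻¹ ≡ 4 (mod 23) since 6·4 = 24 ≡ 1, so λ ≡ 11.
  x = λ² - 1 - 7 = 121 - 8 ≡ 21; y = λ·(1 - 21) - 2 ≡ 8. → (21, 8)
6P: (21, 8) + (7, 22). λ = (22 - 8)/(7 - 21) ≡ 14/9 mod 23. 9⁻¹ ≡ 18 (mod 23) since 9·18 = 162 ≡ 1, so λ ≡ 22.
  x = λ² - 21 - 7 = 484 - 28 ≡ 19; y = λ·(21 - 19) - 8 ≡ 13. → (19, 13)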